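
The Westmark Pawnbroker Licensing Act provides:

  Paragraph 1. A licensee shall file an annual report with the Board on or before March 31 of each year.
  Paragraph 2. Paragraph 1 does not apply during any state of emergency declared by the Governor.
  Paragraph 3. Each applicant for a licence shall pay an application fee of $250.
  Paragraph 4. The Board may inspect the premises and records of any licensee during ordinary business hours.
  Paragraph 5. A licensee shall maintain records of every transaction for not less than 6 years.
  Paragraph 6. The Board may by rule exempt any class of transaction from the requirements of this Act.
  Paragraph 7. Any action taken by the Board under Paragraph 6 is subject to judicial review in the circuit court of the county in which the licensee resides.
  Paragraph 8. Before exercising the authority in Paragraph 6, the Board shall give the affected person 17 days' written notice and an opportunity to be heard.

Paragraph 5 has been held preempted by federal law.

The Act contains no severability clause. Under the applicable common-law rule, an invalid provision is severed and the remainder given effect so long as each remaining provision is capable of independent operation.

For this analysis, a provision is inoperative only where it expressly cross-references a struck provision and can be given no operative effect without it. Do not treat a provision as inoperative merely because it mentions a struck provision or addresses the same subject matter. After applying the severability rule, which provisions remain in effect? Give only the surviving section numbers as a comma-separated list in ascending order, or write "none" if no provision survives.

Paragraph 5 is struck. Nothing else in the Act is defined by reference to Paragraph 5. With no severability clause, the stated default rule severs what cannot stand and enforces each remaining provision that can operate on its own. That leaves Paragraph 1, Paragraph 2, Paragraph 3, Paragraph 4, Paragraph 6, Paragraph 7, and Paragraph 8 in effect.

1, 2, 3, 4, 6, 7, 8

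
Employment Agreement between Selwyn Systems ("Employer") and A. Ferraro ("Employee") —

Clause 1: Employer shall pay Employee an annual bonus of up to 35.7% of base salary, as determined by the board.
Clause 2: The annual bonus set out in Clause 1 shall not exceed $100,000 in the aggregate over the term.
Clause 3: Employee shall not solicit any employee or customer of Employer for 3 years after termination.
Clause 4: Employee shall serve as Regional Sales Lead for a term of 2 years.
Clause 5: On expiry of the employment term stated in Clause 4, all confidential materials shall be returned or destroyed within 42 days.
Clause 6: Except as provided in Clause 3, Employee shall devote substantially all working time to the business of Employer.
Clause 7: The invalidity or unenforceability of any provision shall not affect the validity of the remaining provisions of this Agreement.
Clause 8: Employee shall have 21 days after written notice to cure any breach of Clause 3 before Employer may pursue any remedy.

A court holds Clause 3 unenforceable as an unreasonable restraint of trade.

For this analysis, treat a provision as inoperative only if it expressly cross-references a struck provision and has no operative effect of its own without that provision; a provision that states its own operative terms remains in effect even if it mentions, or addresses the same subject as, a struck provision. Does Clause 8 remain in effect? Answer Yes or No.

No

Clause 3 is struck. The only function of Clause 8 is the cure period for breach of Clause 3, so it cannot stand once Clause 3 is removed. Clause 6 mentions Clause 3 but its own obligation stands independently of Clause 3, so Clause 6 is not affected. Under the severability clause in Clause 7, the remaining provisions continue in force. That leaves Clause 1, Clause 2, Clause 4, Clause 5, Clause 6, and Clause 7 in effect. Clause 8 is among the inoperative provisions, so the answer is no.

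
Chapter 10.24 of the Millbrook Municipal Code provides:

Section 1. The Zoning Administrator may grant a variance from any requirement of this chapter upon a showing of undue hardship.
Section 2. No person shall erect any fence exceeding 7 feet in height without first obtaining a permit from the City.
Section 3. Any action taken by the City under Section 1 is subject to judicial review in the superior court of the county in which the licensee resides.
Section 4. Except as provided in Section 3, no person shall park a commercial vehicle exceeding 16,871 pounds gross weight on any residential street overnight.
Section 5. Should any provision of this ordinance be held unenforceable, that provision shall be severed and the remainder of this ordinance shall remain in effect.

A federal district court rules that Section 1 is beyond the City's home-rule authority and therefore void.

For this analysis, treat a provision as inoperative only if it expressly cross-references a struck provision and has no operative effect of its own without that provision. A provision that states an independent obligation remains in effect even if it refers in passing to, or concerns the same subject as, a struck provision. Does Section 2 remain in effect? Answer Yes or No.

Yes

Section 1 is struck. Section 3 has no operative effect of its own apart from Section 1 and is therefore inoperative. Although Section 4 refers to Section 3, its operative terms do not depend on Section 3, so it remains in effect. Section 5 is a severability clause and preserves every provision that can still be given independent effect. That leaves Section 2, Section 4, and Section 5 in effect. Section 2 is among the surviving provisions, so the answer is yes.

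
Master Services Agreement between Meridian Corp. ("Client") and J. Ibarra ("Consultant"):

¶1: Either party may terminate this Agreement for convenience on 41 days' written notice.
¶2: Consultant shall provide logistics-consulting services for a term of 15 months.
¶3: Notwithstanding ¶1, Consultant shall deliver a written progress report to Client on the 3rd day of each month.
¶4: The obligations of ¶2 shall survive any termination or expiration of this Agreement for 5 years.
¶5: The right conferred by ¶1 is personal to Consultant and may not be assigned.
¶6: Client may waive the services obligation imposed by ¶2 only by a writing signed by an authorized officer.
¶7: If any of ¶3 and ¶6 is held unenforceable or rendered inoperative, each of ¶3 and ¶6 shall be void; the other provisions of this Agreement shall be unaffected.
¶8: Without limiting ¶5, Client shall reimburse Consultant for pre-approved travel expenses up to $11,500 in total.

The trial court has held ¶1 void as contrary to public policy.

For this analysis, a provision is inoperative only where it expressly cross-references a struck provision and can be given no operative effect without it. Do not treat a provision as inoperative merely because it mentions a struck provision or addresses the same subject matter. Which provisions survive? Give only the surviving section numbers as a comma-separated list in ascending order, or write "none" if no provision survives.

2, 3, 4, 6, 7, 8

¶1 is struck. ¶5 has no operative effect of its own apart from ¶1 and is therefore inoperative. Although ¶3 refers to ¶1, its operative terms do not depend on ¶1, so it remains in effect. Although ¶8 refers to ¶5, its operative terms do not depend on ¶5, so it remains in effect. ¶7 ties ¶3 and ¶6 together, but none of those is affected here; the remaining provisions continue in force under ¶7. That leaves ¶2, ¶3, ¶4, ¶6, ¶7, and ¶8 in effect.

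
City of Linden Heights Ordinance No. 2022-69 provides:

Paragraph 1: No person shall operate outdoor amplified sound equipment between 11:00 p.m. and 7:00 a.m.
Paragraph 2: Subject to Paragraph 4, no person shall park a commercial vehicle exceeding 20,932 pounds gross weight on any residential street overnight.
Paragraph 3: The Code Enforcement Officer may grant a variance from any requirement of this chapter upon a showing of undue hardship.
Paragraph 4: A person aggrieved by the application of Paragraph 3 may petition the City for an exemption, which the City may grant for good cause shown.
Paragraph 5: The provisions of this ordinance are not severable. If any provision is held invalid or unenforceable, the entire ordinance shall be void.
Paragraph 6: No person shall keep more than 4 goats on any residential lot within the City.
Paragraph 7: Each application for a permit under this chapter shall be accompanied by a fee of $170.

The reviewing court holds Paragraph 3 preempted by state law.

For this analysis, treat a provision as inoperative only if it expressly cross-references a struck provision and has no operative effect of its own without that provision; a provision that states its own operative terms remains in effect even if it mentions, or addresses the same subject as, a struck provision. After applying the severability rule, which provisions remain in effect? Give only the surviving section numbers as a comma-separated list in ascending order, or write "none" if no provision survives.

Paragraph 3 is struck. The only function of Paragraph 4 is the exemption procedure for Paragraph 3, so it cannot stand once Paragraph 3 is removed. Paragraph 5 provides that the ordinance is not severable, so the invalidity of any one provision voids the entire ordinance. No provision of the ordinance survives.

none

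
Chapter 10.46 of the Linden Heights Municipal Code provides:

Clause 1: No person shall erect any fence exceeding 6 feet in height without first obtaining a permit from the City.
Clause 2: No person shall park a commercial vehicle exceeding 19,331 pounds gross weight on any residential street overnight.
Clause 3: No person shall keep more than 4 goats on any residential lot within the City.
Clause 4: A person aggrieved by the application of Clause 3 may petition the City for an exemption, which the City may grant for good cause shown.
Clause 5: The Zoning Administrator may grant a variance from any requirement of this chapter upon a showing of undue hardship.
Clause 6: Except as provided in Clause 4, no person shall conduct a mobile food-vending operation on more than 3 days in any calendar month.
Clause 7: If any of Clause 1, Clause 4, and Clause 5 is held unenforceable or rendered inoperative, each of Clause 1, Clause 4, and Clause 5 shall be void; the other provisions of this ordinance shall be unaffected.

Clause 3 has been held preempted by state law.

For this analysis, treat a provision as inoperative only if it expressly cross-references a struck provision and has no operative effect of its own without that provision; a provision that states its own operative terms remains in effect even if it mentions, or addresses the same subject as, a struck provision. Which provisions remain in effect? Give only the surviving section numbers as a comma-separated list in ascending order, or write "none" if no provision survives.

Clause 3 is struck. The only function of Clause 4 is the exemption procedure for Clause 3, so it cannot stand once Clause 3 is removed. Clause 6 mentions Clause 4 but its own obligation stands independently of Clause 4, so Clause 6 is not affected. Clause 7 declares Clause 1, Clause 4, and Clause 5 mutually dependent; since one of them has fallen, all of them are of no effect. That brings down Clause 1 and Clause 5 as well. The remainder continues in force under Clause 7. Clause 2, Clause 6, and Clause 7 remain in effect.

2, 6, 7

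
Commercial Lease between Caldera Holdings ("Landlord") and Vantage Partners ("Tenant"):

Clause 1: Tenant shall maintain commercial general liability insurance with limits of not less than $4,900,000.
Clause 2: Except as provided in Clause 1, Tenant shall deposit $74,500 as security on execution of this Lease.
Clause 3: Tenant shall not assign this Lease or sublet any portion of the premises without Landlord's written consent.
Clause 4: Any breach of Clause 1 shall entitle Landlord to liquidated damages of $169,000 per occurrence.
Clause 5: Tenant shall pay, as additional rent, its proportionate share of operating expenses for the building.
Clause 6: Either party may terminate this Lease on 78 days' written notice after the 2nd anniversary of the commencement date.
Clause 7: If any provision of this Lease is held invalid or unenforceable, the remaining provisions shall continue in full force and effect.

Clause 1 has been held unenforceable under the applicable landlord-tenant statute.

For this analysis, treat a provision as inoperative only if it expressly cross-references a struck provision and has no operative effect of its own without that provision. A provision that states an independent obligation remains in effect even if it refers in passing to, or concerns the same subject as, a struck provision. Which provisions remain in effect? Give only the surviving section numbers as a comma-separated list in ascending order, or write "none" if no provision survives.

2, 3, 5, 6, 7

Clause 1 is struck. Clause 4 operates only by reference to Clause 1, so it falls with Clause 1. Although Clause 2 refers to Clause 1, its operative terms do not depend on Clause 1, so it remains in effect. Under the severability clause in Clause 7, the remaining provisions continue in force. That leaves Clause 2, Clause 3, Clause 5, Clause 6, and Clause 7 in effect.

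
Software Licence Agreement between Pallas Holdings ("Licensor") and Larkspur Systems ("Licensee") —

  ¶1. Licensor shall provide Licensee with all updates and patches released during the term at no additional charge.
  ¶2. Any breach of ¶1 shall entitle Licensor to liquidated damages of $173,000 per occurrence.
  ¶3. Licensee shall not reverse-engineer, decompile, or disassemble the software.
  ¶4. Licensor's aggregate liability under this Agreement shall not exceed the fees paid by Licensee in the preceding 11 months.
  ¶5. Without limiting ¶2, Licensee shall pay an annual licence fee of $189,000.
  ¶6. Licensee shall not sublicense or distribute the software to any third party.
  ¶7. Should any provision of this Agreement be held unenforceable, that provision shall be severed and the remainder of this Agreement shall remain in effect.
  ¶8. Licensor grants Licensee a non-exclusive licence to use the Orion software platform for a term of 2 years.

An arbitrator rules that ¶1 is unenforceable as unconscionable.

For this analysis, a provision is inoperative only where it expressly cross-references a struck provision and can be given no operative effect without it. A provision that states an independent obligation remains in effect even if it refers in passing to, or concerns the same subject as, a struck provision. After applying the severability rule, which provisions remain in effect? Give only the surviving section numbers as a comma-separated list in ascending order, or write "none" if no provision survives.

3, 4, 5, 6, 7, 8

¶1 is struck. The whole of ¶2 is the liquidated-damages amount, defined by reference to ¶1, so ¶2 cannot stand once ¶1 is removed. ¶5 mentions ¶2 but its own obligation stands independently of ¶2, so ¶5 is not affected. Under the severability clause in ¶7, the remaining provisions continue in force. ¶3, ¶4, ¶5, ¶6, ¶7, and ¶8 remain in effect.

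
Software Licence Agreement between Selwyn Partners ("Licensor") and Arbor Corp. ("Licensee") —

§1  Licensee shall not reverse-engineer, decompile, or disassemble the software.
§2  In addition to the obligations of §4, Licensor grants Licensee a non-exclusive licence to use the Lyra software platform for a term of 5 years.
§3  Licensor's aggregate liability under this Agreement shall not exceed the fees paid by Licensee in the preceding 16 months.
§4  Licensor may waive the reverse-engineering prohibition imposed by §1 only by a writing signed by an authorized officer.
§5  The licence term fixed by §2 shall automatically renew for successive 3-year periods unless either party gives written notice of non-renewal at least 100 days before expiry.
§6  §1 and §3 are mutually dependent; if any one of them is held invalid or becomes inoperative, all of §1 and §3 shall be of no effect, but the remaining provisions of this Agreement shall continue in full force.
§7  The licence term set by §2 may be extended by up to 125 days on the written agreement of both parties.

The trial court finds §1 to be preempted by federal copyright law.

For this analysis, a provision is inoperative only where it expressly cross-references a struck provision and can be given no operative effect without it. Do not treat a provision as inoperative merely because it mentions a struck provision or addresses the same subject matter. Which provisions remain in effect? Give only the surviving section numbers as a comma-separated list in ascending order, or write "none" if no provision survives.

2, 5, 6, 7

§1 is struck. §4 has no operative effect of its own apart from §1 and is therefore inoperative. Although §2 refers to §4, its operative terms do not depend on §4, so it remains in effect. §6 declares §1 and §3 mutually dependent; since one of them has fallen, all of them are of no effect. That brings down §3 as well. The remainder continues in force under §6. That leaves §2, §5, §6, and §7 in effect.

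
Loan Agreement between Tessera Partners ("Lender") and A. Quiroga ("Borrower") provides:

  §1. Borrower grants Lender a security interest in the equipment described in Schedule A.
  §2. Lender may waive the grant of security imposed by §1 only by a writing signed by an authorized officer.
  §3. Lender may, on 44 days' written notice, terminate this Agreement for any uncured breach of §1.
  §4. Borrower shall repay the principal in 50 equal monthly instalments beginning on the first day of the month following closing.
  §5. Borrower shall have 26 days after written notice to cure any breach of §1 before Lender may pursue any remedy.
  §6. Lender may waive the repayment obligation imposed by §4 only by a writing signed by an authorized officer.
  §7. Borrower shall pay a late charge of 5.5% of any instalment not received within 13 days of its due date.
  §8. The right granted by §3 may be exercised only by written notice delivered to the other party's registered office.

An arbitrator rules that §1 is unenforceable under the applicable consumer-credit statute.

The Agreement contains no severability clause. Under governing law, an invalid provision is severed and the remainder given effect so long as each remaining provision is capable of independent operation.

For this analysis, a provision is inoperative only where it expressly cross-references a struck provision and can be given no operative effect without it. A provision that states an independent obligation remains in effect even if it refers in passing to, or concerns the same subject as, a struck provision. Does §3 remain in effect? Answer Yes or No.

No

§1 is struck. The only function of §2 is the waiver condition for §1, so it cannot stand once §1 is removed. §3 has no operative effect of its own apart from §1 and is therefore inoperative. §5 operates only by reference to §1, so it falls with §1. The only function of §8 is the notice requirement for §3, so it cannot stand once §3 is removed. Under the stated default rule, only provisions that cannot operate independently fall away; the rest are enforced. §4, §6, and §7 remain in effect. §3 is among the inoperative provisions, so the answer is no.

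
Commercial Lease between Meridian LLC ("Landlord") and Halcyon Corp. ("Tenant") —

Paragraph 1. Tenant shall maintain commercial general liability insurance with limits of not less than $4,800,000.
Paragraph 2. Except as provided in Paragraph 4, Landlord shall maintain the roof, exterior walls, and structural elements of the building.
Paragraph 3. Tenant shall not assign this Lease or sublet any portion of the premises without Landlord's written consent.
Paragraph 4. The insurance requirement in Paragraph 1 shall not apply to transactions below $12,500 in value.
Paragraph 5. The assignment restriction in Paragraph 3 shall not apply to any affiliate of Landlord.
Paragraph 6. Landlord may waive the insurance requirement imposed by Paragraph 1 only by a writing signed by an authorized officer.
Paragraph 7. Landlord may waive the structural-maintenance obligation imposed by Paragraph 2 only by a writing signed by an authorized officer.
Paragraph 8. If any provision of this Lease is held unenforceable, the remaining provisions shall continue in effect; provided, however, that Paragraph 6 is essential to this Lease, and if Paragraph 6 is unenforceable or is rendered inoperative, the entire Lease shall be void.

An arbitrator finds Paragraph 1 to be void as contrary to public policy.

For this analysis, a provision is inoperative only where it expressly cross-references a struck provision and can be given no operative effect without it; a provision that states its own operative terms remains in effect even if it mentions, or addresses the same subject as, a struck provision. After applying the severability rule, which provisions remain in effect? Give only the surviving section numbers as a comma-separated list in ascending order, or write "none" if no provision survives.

none

Paragraph 1 is struck. Paragraph 4 does nothing except set the carve-out from the insurance requirement by reference to Paragraph 1; with Paragraph 1 gone it has no independent effect and is inoperative. The only function of Paragraph 6 is the waiver condition for Paragraph 1, so it cannot stand once Paragraph 1 is removed. Paragraph 8 makes Paragraph 6 an essential term, and Paragraph 6 has been rendered inoperative by the cascade; under Paragraph 8, the entire Lease is therefore void. No provision of the Lease survives.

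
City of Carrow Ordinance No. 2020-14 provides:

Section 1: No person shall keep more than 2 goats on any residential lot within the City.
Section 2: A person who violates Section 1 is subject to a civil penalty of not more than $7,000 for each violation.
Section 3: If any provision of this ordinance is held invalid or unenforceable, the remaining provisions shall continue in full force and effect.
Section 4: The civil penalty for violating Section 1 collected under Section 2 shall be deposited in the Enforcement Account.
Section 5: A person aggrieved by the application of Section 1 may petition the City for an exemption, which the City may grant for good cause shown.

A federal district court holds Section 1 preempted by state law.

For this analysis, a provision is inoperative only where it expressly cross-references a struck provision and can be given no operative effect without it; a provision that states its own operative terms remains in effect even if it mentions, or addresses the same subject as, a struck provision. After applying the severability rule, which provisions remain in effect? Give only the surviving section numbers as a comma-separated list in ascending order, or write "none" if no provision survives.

3

Section 1 is struck. Section 2 operates only by reference to Section 1, so it falls with Section 1. Section 5 merely fixes the exemption procedure for Section 1; with Section 1 gone it has nothing to operate on and falls away. Section 4 does nothing except set the disposition of the civil penalty for violating Section 1 by reference to Section 2; with Section 2 gone it has no independent effect and is inoperative. Under the severability clause in Section 3, the remaining provisions continue in force. Only Section 3 remains in effect.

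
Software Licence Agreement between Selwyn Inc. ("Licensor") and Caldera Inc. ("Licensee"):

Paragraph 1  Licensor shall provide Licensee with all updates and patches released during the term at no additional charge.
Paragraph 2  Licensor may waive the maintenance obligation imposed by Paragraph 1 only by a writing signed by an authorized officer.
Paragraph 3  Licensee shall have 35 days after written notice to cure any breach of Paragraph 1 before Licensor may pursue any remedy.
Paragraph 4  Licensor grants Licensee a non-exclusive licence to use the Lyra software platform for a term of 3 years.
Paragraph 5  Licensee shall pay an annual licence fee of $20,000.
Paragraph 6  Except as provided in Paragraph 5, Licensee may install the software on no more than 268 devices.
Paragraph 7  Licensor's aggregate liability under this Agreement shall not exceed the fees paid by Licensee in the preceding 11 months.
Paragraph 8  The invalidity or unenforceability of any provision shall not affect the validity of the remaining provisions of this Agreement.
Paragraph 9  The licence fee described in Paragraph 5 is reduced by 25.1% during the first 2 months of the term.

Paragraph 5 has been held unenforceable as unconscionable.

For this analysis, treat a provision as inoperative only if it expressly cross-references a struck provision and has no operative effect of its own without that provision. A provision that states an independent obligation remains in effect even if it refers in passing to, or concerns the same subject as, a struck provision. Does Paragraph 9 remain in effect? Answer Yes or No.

Paragraph 5 is struck. Paragraph 9 does nothing except set the introductory reduction to the licence fee by reference to Paragraph 5; with Paragraph 5 gone it has no independent effect and is inoperative. Paragraph 6 mentions Paragraph 5 but its own obligation stands independently of Paragraph 5, so Paragraph 6 is not affected. Paragraph 8 is a severability clause and preserves every provision that can still be given independent effect. Paragraph 1, Paragraph 2, Paragraph 3, Paragraph 4, Paragraph 6, Paragraph 7, and Paragraph 8 remain in effect. Paragraph 9 is among the inoperative provisions, so the answer is no.

No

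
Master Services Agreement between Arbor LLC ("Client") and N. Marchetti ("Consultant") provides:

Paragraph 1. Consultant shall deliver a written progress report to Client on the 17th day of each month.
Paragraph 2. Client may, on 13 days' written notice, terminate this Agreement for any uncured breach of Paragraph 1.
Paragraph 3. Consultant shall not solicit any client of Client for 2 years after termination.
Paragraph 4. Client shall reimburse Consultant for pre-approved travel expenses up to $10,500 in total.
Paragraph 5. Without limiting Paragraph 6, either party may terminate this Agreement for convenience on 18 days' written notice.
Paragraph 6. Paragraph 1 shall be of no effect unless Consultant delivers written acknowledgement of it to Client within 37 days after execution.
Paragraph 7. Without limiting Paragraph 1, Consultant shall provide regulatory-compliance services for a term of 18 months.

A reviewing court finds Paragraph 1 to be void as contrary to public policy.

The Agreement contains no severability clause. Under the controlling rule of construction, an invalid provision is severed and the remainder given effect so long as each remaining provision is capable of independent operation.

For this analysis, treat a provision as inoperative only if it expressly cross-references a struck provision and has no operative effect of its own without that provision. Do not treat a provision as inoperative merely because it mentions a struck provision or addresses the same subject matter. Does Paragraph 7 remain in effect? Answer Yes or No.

Yes

Paragraph 1 is struck. Paragraph 2 has no operative effect of its own apart from Paragraph 1 and is therefore inoperative. Paragraph 6 has no operative effect of its own apart from Paragraph 1 and is therefore inoperative. Although Paragraph 7 refers to Paragraph 1, its operative terms do not depend on Paragraph 1, so it remains in effect. Paragraph 5 mentions Paragraph 6 but its own obligation stands independently of Paragraph 6, so Paragraph 5 is not affected. Under the stated default rule, only provisions that cannot operate independently fall away; the rest are enforced. Paragraph 3, Paragraph 4, Paragraph 5, and Paragraph 7 remain in effect. Paragraph 7 is among the surviving provisions, so the answer is yes.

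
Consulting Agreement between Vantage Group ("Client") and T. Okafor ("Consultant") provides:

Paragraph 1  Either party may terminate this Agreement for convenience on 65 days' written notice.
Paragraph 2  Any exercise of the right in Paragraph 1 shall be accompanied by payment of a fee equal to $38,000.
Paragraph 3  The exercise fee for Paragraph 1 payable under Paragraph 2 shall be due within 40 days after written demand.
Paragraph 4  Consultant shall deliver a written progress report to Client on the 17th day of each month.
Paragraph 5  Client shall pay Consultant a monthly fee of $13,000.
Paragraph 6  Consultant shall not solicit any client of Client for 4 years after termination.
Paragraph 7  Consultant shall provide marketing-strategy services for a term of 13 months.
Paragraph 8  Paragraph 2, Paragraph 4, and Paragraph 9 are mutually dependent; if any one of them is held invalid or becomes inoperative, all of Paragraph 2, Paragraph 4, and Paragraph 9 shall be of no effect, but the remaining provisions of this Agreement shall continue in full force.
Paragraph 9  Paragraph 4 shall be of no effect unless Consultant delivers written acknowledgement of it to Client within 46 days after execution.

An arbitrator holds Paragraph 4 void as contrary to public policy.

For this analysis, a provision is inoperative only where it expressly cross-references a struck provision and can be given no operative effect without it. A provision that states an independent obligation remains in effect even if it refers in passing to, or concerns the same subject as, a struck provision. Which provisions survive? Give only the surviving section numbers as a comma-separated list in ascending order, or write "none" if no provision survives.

1, 5, 6, 7, 8

Paragraph 4 is struck. Paragraph 9 merely fixes the acknowledgement condition for Paragraph 4; with Paragraph 4 gone it has nothing to operate on and falls away. Paragraph 8 declares Paragraph 2, Paragraph 4, and Paragraph 9 mutually dependent; since one of them has fallen, all of them are of no effect. That brings down Paragraph 2 as well. Paragraph 3 in turn depends solely on a provision now struck and likewise falls. The remainder continues in force under Paragraph 8. That leaves Paragraph 1, Paragraph 5, Paragraph 6, Paragraph 7, and Paragraph 8 in effect.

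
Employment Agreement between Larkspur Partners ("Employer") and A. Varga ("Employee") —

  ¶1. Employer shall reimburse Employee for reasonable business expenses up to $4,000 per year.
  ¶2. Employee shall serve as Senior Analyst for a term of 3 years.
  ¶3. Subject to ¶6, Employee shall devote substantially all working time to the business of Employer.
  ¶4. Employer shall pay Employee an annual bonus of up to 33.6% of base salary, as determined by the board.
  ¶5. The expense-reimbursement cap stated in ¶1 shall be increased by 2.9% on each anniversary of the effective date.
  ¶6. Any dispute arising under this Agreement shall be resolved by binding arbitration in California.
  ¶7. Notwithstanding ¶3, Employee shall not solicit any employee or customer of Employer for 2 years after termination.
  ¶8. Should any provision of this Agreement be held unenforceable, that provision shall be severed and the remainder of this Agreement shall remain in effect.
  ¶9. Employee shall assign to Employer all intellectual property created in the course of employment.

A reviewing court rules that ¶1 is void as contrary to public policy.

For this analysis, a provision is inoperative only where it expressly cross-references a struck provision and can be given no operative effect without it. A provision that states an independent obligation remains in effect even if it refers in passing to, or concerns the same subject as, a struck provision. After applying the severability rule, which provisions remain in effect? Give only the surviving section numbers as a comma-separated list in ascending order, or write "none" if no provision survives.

2, 3, 4, 6, 7, 8, 9

¶1 is struck. The whole of ¶5 is the escalation of the expense-reimbursement cap, defined by reference to ¶1, so ¶5 cannot stand once ¶1 is removed. Under the severability clause in ¶8, the remaining provisions continue in force. The provisions still in force are ¶2, ¶3, ¶4, ¶6, ¶7, ¶8, and ¶9.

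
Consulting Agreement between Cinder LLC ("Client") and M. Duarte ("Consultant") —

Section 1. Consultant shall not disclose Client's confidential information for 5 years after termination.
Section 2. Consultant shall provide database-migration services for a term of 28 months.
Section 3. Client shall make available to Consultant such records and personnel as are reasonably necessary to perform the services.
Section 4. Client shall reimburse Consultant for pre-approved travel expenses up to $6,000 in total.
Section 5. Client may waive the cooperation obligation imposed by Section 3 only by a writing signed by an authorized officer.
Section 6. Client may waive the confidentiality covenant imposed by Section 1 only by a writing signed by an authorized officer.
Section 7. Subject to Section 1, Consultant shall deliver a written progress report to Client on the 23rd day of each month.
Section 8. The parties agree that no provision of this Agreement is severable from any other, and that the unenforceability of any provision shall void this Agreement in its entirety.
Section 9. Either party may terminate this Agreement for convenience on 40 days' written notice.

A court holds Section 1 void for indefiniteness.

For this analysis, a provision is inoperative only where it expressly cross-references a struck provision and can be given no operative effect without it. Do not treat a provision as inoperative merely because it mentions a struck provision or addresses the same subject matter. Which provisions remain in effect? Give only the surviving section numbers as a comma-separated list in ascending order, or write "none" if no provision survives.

none

Section 1 is struck. Section 6 has no operative effect of its own apart from Section 1 and is therefore inoperative. Section 8 provides that the Agreement is not severable, so the invalidity of any one provision voids the entire Agreement. No provision of the Agreement survives.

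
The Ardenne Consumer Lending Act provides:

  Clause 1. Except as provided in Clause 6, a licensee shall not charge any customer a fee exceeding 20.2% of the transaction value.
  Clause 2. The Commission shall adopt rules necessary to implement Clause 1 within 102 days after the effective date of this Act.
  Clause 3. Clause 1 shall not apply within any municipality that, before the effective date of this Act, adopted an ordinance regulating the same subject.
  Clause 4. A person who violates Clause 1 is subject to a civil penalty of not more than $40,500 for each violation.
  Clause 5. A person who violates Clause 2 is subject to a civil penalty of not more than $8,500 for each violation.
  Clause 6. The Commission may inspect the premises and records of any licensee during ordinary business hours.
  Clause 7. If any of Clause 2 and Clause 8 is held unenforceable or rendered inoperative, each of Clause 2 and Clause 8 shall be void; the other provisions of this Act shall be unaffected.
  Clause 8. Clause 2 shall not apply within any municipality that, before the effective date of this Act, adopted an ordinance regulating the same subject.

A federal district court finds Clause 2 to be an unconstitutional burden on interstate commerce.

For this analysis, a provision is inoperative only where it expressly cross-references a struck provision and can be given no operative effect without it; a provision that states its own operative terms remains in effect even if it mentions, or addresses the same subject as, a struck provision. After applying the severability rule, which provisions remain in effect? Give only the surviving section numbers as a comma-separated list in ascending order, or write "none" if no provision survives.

1, 3, 4, 6, 7

Clause 2 is struck. Clause 5 operates only by reference to Clause 2, so it falls with Clause 2. Clause 8 merely fixes the local-preemption carve-out from Clause 2; with Clause 2 gone it has nothing to operate on and falls away. Clause 7 declares Clause 2 and Clause 8 mutually dependent; since one of them has fallen, all of them are of no effect. The remainder continues in force under Clause 7. The provisions still in force are Clause 1, Clause 3, Clause 4, Clause 6, and Clause 7.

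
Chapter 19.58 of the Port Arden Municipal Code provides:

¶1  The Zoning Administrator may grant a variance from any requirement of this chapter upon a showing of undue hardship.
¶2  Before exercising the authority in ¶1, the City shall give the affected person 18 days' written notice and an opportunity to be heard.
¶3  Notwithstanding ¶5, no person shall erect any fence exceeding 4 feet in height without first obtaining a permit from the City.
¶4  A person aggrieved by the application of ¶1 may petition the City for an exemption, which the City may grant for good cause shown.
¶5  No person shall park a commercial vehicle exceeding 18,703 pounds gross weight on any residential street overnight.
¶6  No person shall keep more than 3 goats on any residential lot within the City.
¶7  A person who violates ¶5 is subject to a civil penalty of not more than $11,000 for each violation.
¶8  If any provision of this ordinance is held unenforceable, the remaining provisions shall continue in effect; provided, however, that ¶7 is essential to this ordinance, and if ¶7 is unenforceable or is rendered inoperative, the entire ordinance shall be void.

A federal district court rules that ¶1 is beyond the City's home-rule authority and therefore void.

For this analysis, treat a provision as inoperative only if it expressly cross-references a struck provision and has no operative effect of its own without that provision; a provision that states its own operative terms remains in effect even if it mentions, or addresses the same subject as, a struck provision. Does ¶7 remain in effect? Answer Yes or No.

¶1 is struck. The only function of ¶2 is the notice-and-hearing requirement for ¶1, so it cannot stand once ¶1 is removed. ¶4 has no operative effect of its own apart from ¶1 and is therefore inoperative. ¶8 makes ¶7 an essential term, but ¶7 is unaffected, so the severability proviso in ¶8 preserves the remaining provisions. That leaves ¶3, ¶5, ¶6, ¶7, and ¶8 in effect. ¶7 is among the surviving provisions, so the answer is yes.

Yes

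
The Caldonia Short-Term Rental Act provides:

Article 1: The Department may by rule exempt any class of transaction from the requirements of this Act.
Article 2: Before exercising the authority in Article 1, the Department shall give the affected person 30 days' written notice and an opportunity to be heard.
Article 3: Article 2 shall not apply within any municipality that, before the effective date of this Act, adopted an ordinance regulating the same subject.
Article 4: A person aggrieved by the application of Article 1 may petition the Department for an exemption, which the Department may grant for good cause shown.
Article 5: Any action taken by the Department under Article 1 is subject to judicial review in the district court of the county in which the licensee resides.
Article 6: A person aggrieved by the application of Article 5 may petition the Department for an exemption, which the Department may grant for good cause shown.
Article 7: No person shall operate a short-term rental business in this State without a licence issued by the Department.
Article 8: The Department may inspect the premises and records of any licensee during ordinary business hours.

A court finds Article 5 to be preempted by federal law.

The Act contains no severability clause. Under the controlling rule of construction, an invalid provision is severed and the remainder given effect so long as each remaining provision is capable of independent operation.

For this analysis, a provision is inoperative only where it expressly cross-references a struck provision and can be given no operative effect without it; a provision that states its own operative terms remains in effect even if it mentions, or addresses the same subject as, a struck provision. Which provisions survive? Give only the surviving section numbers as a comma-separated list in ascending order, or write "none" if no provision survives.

1, 2, 3, 4, 7, 8

Article 5 is struck. Article 6 operates only by reference to Article 5, so it falls with Article 5. Under the stated default rule, only provisions that cannot operate independently fall away; the rest are enforced. Article 1, Article 2, Article 3, Article 4, Article 7, and Article 8 remain in effect.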